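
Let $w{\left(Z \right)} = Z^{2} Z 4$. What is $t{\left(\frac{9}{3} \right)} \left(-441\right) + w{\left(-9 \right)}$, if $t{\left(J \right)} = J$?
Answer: $-4239$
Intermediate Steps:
$w{\left(Z \right)} = 4 Z^{3}$ ($w{\left(Z \right)} = Z^{3} \cdot 4 = 4 Z^{3}$)
$t{\left(\frac{9}{3} \right)} \left(-441\right) + w{\left(-9 \right)} = \frac{9}{3} \left(-441\right) + 4 \left(-9\right)^{3} = 9 \cdot \frac{1}{3} \left(-441\right) + 4 \left(-729\right) = 3 \left(-441\right) - 2916 = -1323 - 2916 = -4239$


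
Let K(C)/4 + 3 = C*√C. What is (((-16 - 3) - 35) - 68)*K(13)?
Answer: 1464 - 6344*√13 ≈ -21410.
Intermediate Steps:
K(C) = -12 + 4*C^(3/2) (K(C) = -12 + 4*(C*√C) = -12 + 4*C^(3/2))
(((-16 - 3) - 35) - 68)*K(13) = (((-16 - 3) - 35) - 68)*(-12 + 4*13^(3/2)) = ((-19 - 35) - 68)*(-12 + 4*(13*√13)) = (-54 - 68)*(-12 + 52*√13) = -122*(-12 + 52*√13) = 1464 - 6344*√13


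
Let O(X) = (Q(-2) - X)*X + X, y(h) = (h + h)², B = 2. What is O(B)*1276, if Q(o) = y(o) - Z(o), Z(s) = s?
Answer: 43384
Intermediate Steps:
y(h) = 4*h² (y(h) = (2*h)² = 4*h²)
Q(o) = -o + 4*o² (Q(o) = 4*o² - o = -o + 4*o²)
O(X) = X + X*(18 - X) (O(X) = (-2*(-1 + 4*(-2)) - X)*X + X = (-2*(-1 - 8) - X)*X + X = (-2*(-9) - X)*X + X = (18 - X)*X + X = X*(18 - X) + X = X + X*(18 - X))
O(B)*1276 = (2*(19 - 1*2))*1276 = (2*(19 - 2))*1276 = (2*17)*1276 = 34*1276 = 43384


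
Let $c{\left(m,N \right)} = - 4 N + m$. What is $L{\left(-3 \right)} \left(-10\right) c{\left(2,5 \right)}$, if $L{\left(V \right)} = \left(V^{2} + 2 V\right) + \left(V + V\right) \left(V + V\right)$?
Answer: $7020$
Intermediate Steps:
$L{\left(V \right)} = 2 V + 5 V^{2}$ ($L{\left(V \right)} = \left(V^{2} + 2 V\right) + 2 V 2 V = \left(V^{2} + 2 V\right) + 4 V^{2} = 2 V + 5 V^{2}$)
$c{\left(m,N \right)} = m - 4 N$
$L{\left(-3 \right)} \left(-10\right) c{\left(2,5 \right)} = - 3 \left(2 + 5 \left(-3\right)\right) \left(-10\right) \left(2 - 20\right) = - 3 \left(2 - 15\right) \left(-10\right) \left(2 - 20\right) = \left(-3\right) \left(-13\right) \left(-10\right) \left(-18\right) = 39 \left(-10\right) \left(-18\right) = \left(-390\right) \left(-18\right) = 7020$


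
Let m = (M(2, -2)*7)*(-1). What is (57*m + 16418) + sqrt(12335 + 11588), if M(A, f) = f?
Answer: 17216 + sqrt(23923) ≈ 17371.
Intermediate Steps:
m = 14 (m = -2*7*(-1) = -14*(-1) = 14)
(57*m + 16418) + sqrt(12335 + 11588) = (57*14 + 16418) + sqrt(12335 + 11588) = (798 + 16418) + sqrt(23923) = 17216 + sqrt(23923)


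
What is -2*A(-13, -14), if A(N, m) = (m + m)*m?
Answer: -784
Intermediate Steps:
A(N, m) = 2*m² (A(N, m) = (2*m)*m = 2*m²)
-2*A(-13, -14) = -4*(-14)² = -4*196 = -2*392 = -784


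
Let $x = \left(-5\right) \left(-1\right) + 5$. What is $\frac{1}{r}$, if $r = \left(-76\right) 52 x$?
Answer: $- \frac{1}{39520} \approx -2.5304 \cdot 10^{-5}$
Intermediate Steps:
$x = 10$ ($x = 5 + 5 = 10$)
$r = -39520$ ($r = \left(-76\right) 52 \cdot 10 = \left(-3952\right) 10 = -39520$)
$\frac{1}{r} = \frac{1}{-39520} = - \frac{1}{39520}$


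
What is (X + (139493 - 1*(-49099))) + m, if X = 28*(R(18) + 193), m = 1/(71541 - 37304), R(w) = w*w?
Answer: 6952439117/34237 ≈ 2.0307e+5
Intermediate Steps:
R(w) = w²
m = 1/34237 ≈ 2.9208e-5
X = 14476 (X = 28*(18² + 193) = 28*(324 + 193) = 28*517 = 14476)
(X + (139493 - 1*(-49099))) + m = (14476 + (139493 - 1*(-49099))) + 1/34237 = (14476 + (139493 + 49099)) + 1/34237 = (14476 + 188592) + 1/34237 = 203068 + 1/34237 = 6952439117/34237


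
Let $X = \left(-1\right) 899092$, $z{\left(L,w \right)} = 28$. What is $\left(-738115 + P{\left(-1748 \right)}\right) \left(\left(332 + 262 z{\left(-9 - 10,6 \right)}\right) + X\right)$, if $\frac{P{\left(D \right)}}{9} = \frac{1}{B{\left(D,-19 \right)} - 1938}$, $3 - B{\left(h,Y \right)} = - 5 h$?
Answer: $\frac{7023866328010816}{10675} \approx 6.5797 \cdot 10^{11}$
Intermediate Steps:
$X = -899092$
$B{\left(h,Y \right)} = 3 + 5 h$ ($B{\left(h,Y \right)} = 3 - - 5 h = 3 + 5 h$)
$P{\left(D \right)} = \frac{9}{-1935 + 5 D}$ ($P{\left(D \right)} = \frac{9}{\left(3 + 5 D\right) - 1938} = \frac{9}{-1935 + 5 D}$)
$\left(-738115 + P{\left(-1748 \right)}\right) \left(\left(332 + 262 z{\left(-9 - 10,6 \right)}\right) + X\right) = \left(-738115 + \frac{9}{5 \left(-387 - 1748\right)}\right) \left(\left(332 + 262 \cdot 28\right) - 899092\right) = \left(-738115 + \frac{9}{5 \left(-2135\right)}\right) \left(\left(332 + 7336\right) - 899092\right) = \left(-738115 + \frac{9}{5} \left(- \frac{1}{2135}\right)\right) \left(7668 - 899092\right) = \left(-738115 - \frac{9}{10675}\right) \left(-891424\right) = \left(- \frac{7879377634}{10675}\right) \left(-891424\right) = \frac{7023866328010816}{10675}$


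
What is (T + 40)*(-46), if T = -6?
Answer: -1564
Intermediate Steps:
(T + 40)*(-46) = (-6 + 40)*(-46) = 34*(-46) = -1564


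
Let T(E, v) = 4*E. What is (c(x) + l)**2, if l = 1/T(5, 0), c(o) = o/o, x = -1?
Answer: 441/400 ≈ 1.1025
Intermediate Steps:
c(o) = 1
l = 1/20 (l = 1/(4*5) = 1/20 ≈ 0.050000)
(c(x) + l)**2 = (1 + 1/20)**2 = (21/20)**2 = 441/400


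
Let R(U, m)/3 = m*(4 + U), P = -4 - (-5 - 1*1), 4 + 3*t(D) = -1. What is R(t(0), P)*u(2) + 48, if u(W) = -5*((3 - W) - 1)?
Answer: 48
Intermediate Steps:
u(W) = -10 + 5*W (u(W) = -5*(2 - W) = -10 + 5*W)
t(D) = -5/3 (t(D) = -4/3 + (1/3)*(-1) = -4/3 - 1/3 = -5/3)
P = 2 (P = -4 - (-5 - 1) = -4 - 1*(-6) = -4 + 6 = 2)
R(U, m) = 3*m*(4 + U) (R(U, m) = 3*(m*(4 + U)) = 3*m*(4 + U))
R(t(0), P)*u(2) + 48 = (3*2*(4 - 5/3))*(-10 + 5*2) + 48 = (3*2*(7/3))*(-10 + 10) + 48 = 14*0 + 48 = 0 + 48 = 48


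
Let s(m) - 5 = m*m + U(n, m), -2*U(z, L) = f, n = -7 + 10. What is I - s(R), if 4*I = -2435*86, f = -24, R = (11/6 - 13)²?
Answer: -88021993/1296 ≈ -67918.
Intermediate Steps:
R = 4489/36 (R = (11*(⅙) - 13)² = (11/6 - 13)² = (-67/6)² = 4489/36 ≈ 124.69)
n = 3
U(z, L) = 12 (U(z, L) = -½*(-24) = 12)
s(m) = 17 + m² (s(m) = 5 + (m*m + 12) = 5 + (m² + 12) = 5 + (12 + m²) = 17 + m²)
I = -104705/2 (I = (-2435*86)/4 = (¼)*(-209410) = -104705/2 ≈ -52353.)
I - s(R) = -104705/2 - (17 + (4489/36)²) = -104705/2 - (17 + 20151121/1296) = -104705/2 - 1*20173153/1296 = -104705/2 - 20173153/1296 = -88021993/1296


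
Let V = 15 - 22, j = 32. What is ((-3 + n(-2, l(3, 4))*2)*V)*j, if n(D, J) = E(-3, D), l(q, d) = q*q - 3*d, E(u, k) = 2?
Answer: -224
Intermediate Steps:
l(q, d) = q² - 3*d
n(D, J) = 2
V = -7
((-3 + n(-2, l(3, 4))*2)*V)*j = ((-3 + 2*2)*(-7))*32 = ((-3 + 4)*(-7))*32 = (1*(-7))*32 = -7*32 = -224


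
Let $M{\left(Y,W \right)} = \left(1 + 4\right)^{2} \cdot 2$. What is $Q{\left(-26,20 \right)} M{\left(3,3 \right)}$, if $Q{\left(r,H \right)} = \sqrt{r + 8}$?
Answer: $150 i \sqrt{2} \approx 212.13 i$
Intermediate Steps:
$Q{\left(r,H \right)} = \sqrt{8 + r}$
$M{\left(Y,W \right)} = 50$ ($M{\left(Y,W \right)} = 5^{2} \cdot 2 = 25 \cdot 2 = 50$)
$Q{\left(-26,20 \right)} M{\left(3,3 \right)} = \sqrt{8 - 26} \cdot 50 = \sqrt{-18} \cdot 50 = 3 i \sqrt{2} \cdot 50 = 150 i \sqrt{2}$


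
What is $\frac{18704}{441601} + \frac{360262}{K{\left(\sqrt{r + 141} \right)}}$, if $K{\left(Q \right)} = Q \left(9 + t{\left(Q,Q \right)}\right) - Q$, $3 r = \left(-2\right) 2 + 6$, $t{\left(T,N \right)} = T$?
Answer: $\frac{477280536418}{102893033} - \frac{8646288 \sqrt{51}}{19805} \approx 1520.9$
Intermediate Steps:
$r = \frac{2}{3}$ ($r = \frac{\left(-2\right) 2 + 6}{3} = \frac{-4 + 6}{3} = \frac{1}{3} \cdot 2 = \frac{2}{3} \approx 0.66667$)
$K{\left(Q \right)} = - Q + Q \left(9 + Q\right)$ ($K{\left(Q \right)} = Q \left(9 + Q\right) - Q = - Q + Q \left(9 + Q\right)$)
$\frac{18704}{441601} + \frac{360262}{K{\left(\sqrt{r + 141} \right)}} = \frac{18704}{441601} + \frac{360262}{\sqrt{\frac{2}{3} + 141} \left(8 + \sqrt{\frac{2}{3} + 141}\right)} = 18704 \cdot \frac{1}{441601} + \frac{360262}{\sqrt{\frac{425}{3}} \left(8 + \sqrt{\frac{425}{3}}\right)} = \frac{18704}{441601} + \frac{360262}{\frac{5 \sqrt{51}}{3} \left(8 + \frac{5 \sqrt{51}}{3}\right)} = \frac{18704}{441601} + \frac{360262}{\frac{5}{3} \sqrt{51} \left(8 + \frac{5 \sqrt{51}}{3}\right)} = \frac{18704}{441601} + 360262 \frac{\sqrt{51}}{85 \left(8 + \frac{5 \sqrt{51}}{3}\right)} = \frac{18704}{441601} + \frac{360262 \sqrt{51}}{85 \left(8 + \frac{5 \sqrt{51}}{3}\right)}$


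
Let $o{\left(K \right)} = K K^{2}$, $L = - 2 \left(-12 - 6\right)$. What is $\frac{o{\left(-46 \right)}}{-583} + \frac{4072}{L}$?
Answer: $\frac{1469518}{5247} \approx 280.07$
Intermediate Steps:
$L = 36$ ($L = \left(-2\right) \left(-18\right) = 36$)
$o{\left(K \right)} = K^{3}$
$\frac{o{\left(-46 \right)}}{-583} + \frac{4072}{L} = \frac{\left(-46\right)^{3}}{-583} + \frac{4072}{36} = \left(-97336\right) \left(- \frac{1}{583}\right) + 4072 \cdot \frac{1}{36} = \frac{97336}{583} + \frac{1018}{9} = \frac{1469518}{5247}$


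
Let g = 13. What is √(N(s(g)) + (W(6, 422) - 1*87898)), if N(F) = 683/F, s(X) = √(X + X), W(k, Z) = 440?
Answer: √(-59121608 + 17758*√26)/26 ≈ 295.51*I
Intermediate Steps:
s(X) = √2*√X (s(X) = √(2*X) = √2*√X)
√(N(s(g)) + (W(6, 422) - 1*87898)) = √(683/((√2*√13)) + (440 - 1*87898)) = √(683/(√26) + (440 - 87898)) = √(683*(√26/26) - 87458) = √(683*√26/26 - 87458) = √(-87458 + 683*√26/26)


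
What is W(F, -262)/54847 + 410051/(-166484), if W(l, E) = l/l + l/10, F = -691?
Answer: -112507023787/45655739740 ≈ -2.4642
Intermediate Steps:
W(l, E) = 1 + l/10 (W(l, E) = 1 + l*(⅒) = 1 + l/10)
W(F, -262)/54847 + 410051/(-166484) = (1 + (⅒)*(-691))/54847 + 410051/(-166484) = (1 - 691/10)*(1/54847) + 410051*(-1/166484) = -681/10*1/54847 - 410051/166484 = -681/548470 - 410051/166484 = -112507023787/45655739740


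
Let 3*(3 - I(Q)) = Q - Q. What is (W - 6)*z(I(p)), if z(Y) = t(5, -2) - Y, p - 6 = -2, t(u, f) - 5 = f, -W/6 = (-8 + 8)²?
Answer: 0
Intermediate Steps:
W = 0 (W = -6*(-8 + 8)² = -6*0² = -6*0 = 0)
t(u, f) = 5 + f
p = 4 (p = 6 - 2 = 4)
I(Q) = 3 (I(Q) = 3 - (Q - Q)/3 = 3 - ⅓*0 = 3 + 0 = 3)
z(Y) = 3 - Y (z(Y) = (5 - 2) - Y = 3 - Y)
(W - 6)*z(I(p)) = (0 - 6)*(3 - 1*3) = -6*(3 - 3) = -6*0 = 0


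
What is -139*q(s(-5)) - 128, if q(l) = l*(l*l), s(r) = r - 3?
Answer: 71040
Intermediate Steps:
s(r) = -3 + r
q(l) = l³ (q(l) = l*l² = l³)
-139*q(s(-5)) - 128 = -139*(-3 - 5)³ - 128 = -139*(-8)³ - 128 = -139*(-512) - 128 = 71168 - 128 = 71040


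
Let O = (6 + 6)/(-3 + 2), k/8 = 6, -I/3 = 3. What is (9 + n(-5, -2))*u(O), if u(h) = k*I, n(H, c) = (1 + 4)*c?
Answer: 432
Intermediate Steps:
n(H, c) = 5*c
I = -9 (I = -3*3 = -9)
k = 48 (k = 8*6 = 48)
O = -12 (O = 12/(-1) = 12*(-1) = -12)
u(h) = -432 (u(h) = 48*(-9) = -432)
(9 + n(-5, -2))*u(O) = (9 + 5*(-2))*(-432) = (9 - 10)*(-432) = -1*(-432) = 432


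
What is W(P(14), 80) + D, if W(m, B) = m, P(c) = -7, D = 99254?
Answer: 99247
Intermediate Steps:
W(P(14), 80) + D = -7 + 99254 = 99247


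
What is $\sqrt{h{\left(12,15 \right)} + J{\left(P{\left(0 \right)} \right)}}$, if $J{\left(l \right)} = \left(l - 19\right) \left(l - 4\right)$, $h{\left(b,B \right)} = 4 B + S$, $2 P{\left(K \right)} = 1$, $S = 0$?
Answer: $\frac{\sqrt{499}}{2} \approx 11.169$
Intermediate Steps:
$P{\left(K \right)} = \frac{1}{2}$ ($P{\left(K \right)} = \frac{1}{2} \cdot 1 = \frac{1}{2}$)
$h{\left(b,B \right)} = 4 B$ ($h{\left(b,B \right)} = 4 B + 0 = 4 B$)
$J{\left(l \right)} = \left(-19 + l\right) \left(-4 + l\right)$
$\sqrt{h{\left(12,15 \right)} + J{\left(P{\left(0 \right)} \right)}} = \sqrt{4 \cdot 15 + \left(76 + \left(\frac{1}{2}\right)^{2} - \frac{23}{2}\right)} = \sqrt{60 + \left(76 + \frac{1}{4} - \frac{23}{2}\right)} = \sqrt{60 + \frac{259}{4}} = \sqrt{\frac{499}{4}} = \frac{\sqrt{499}}{2}$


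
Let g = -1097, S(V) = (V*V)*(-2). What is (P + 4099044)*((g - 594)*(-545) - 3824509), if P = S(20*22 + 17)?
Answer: -10686630842244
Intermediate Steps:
S(V) = -2*V**2 (S(V) = V**2*(-2) = -2*V**2)
P = -417698 (P = -2*(20*22 + 17)**2 = -2*(440 + 17)**2 = -2*457**2 = -2*208849 = -417698)
(P + 4099044)*((g - 594)*(-545) - 3824509) = (-417698 + 4099044)*((-1097 - 594)*(-545) - 3824509) = 3681346*(-1691*(-545) - 3824509) = 3681346*(921595 - 3824509) = 3681346*(-2902914) = -10686630842244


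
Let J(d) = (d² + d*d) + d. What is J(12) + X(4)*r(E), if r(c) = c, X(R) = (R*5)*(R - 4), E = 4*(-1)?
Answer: 300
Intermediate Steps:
J(d) = d + 2*d² (J(d) = (d² + d²) + d = 2*d² + d = d + 2*d²)
E = -4
X(R) = 5*R*(-4 + R) (X(R) = (5*R)*(-4 + R) = 5*R*(-4 + R))
J(12) + X(4)*r(E) = 12*(1 + 2*12) + (5*4*(-4 + 4))*(-4) = 12*(1 + 24) + (5*4*0)*(-4) = 12*25 + 0*(-4) = 300 + 0 = 300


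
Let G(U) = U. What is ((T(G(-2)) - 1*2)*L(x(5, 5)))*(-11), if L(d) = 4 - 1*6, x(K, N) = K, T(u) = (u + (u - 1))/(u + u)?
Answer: -33/2 ≈ -16.500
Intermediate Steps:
T(u) = (-1 + 2*u)/(2*u) (T(u) = (u + (-1 + u))/((2*u)) = (-1 + 2*u)*(1/(2*u)) = (-1 + 2*u)/(2*u))
L(d) = -2 (L(d) = 4 - 6 = -2)
((T(G(-2)) - 1*2)*L(x(5, 5)))*(-11) = (((-½ - 2)/(-2) - 1*2)*(-2))*(-11) = ((-½*(-5/2) - 2)*(-2))*(-11) = ((5/4 - 2)*(-2))*(-11) = -¾*(-2)*(-11) = (3/2)*(-11) = -33/2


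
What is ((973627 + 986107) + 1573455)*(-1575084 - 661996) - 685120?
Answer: -7904027133240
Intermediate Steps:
((973627 + 986107) + 1573455)*(-1575084 - 661996) - 685120 = (1959734 + 1573455)*(-2237080) - 685120 = 3533189*(-2237080) - 685120 = -7904026448120 - 685120 = -7904027133240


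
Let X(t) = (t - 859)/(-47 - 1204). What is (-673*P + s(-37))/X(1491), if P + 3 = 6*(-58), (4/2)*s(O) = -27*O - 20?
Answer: -592254675/1264 ≈ -4.6856e+5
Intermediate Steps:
s(O) = -10 - 27*O/2 (s(O) = (-27*O - 20)/2 = (-20 - 27*O)/2 = -10 - 27*O/2)
P = -351 (P = -3 + 6*(-58) = -3 - 348 = -351)
X(t) = 859/1251 - t/1251 (X(t) = (-859 + t)/(-1251) = (-859 + t)*(-1/1251) = 859/1251 - t/1251)
(-673*P + s(-37))/X(1491) = (-673*(-351) + (-10 - 27/2*(-37)))/(859/1251 - 1/1251*1491) = (236223 + (-10 + 999/2))/(859/1251 - 497/417) = (236223 + 979/2)/(-632/1251) = (473425/2)*(-1251/632) = -592254675/1264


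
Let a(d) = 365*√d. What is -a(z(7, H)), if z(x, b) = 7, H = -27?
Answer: -365*√7 ≈ -965.70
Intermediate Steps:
-a(z(7, H)) = -365*√7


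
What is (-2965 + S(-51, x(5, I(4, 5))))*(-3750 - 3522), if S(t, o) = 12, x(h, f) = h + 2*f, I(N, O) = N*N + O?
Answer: 21474216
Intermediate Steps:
I(N, O) = O + N² (I(N, O) = N² + O = O + N²)
(-2965 + S(-51, x(5, I(4, 5))))*(-3750 - 3522) = (-2965 + 12)*(-3750 - 3522) = -2953*(-7272) = 21474216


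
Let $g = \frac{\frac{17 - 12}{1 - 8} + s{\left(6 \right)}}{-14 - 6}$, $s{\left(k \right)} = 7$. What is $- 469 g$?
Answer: $\frac{737}{5} \approx 147.4$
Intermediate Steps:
$g = - \frac{11}{35}$ ($g = \frac{\frac{17 - 12}{1 - 8} + 7}{-14 - 6} = \frac{\frac{5}{-7} + 7}{-20} = \left(5 \left(- \frac{1}{7}\right) + 7\right) \left(- \frac{1}{20}\right) = \left(- \frac{5}{7} + 7\right) \left(- \frac{1}{20}\right) = \frac{44}{7} \left(- \frac{1}{20}\right) = - \frac{11}{35} \approx -0.31429$)
$- 469 g = \left(-469\right) \left(- \frac{11}{35}\right) = \frac{737}{5}$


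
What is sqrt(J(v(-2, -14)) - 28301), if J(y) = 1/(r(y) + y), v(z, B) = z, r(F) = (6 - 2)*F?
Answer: I*sqrt(2830110)/10 ≈ 168.23*I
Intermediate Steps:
r(F) = 4*F
J(y) = 1/(5*y) (J(y) = 1/(4*y + y) = 1/(5*y))
sqrt(J(v(-2, -14)) - 28301) = sqrt((1/5)/(-2) - 28301) = sqrt((1/5)*(-1/2) - 28301) = sqrt(-1/10 - 28301) = sqrt(-283011/10) = I*sqrt(2830110)/10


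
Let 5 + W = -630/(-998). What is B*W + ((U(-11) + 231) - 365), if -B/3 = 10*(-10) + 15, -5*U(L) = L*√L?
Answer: -622766/499 + 11*I*√11/5 ≈ -1248.0 + 7.2966*I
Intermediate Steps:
U(L) = -L^(3/2)/5 (U(L) = -L*√L/5 = -L^(3/2)/5)
B = 255 (B = -3*(10*(-10) + 15) = -3*(-100 + 15) = -3*(-85) = 255)
W = -2180/499 (W = -5 - 630/(-998) = -5 - 630*(-1/998) = -5 + 315/499 = -2180/499 ≈ -4.3687)
B*W + ((U(-11) + 231) - 365) = 255*(-2180/499) + ((-(-11)*I*√11/5 + 231) - 365) = -555900/499 + ((-(-11)*I*√11/5 + 231) - 365) = -555900/499 + ((11*I*√11/5 + 231) - 365) = -555900/499 + ((231 + 11*I*√11/5) - 365) = -555900/499 + (-134 + 11*I*√11/5) = -622766/499 + 11*I*√11/5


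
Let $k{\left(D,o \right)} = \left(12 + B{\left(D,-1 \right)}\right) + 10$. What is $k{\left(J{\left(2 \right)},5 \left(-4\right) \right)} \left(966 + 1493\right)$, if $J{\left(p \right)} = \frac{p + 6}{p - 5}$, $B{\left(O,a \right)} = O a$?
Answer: $\frac{181966}{3} \approx 60655.0$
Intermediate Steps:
$J{\left(p \right)} = \frac{6 + p}{-5 + p}$
$k{\left(D,o \right)} = 22 - D$ ($k{\left(D,o \right)} = \left(12 + D \left(-1\right)\right) + 10 = \left(12 - D\right) + 10 = 22 - D$)
$k{\left(J{\left(2 \right)},5 \left(-4\right) \right)} \left(966 + 1493\right) = \left(22 - \frac{6 + 2}{-5 + 2}\right) \left(966 + 1493\right) = \left(22 - \frac{1}{-3} \cdot 8\right) 2459 = \left(22 - \left(- \frac{1}{3}\right) 8\right) 2459 = \left(22 - - \frac{8}{3}\right) 2459 = \left(22 + \frac{8}{3}\right) 2459 = \frac{74}{3} \cdot 2459 = \frac{181966}{3}$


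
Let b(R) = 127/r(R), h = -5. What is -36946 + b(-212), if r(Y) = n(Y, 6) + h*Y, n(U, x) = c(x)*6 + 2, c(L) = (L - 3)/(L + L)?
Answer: -78583888/2127 ≈ -36946.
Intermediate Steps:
c(L) = (-3 + L)/(2*L) (c(L) = (-3 + L)/((2*L)) = (-3 + L)*(1/(2*L)) = (-3 + L)/(2*L))
n(U, x) = 2 + 3*(-3 + x)/x (n(U, x) = ((-3 + x)/(2*x))*6 + 2 = 3*(-3 + x)/x + 2 = 2 + 3*(-3 + x)/x)
r(Y) = 7/2 - 5*Y (r(Y) = (5 - 9/6) - 5*Y = (5 - 9*⅙) - 5*Y = (5 - 3/2) - 5*Y = 7/2 - 5*Y)
b(R) = 127/(7/2 - 5*R)
-36946 + b(-212) = -36946 + 254/(7 - 10*(-212)) = -36946 + 254/(7 + 2120) = -36946 + 254/2127 = -78583888/2127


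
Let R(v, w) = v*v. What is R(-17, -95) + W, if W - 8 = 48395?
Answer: 48692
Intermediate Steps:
W = 48403 (W = 8 + 48395 = 48403)
R(v, w) = v²
R(-17, -95) + W = (-17)² + 48403 = 289 + 48403 = 48692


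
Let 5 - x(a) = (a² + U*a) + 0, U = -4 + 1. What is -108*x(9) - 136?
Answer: 5156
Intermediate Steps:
U = -3
x(a) = 5 - a² + 3*a (x(a) = 5 - ((a² - 3*a) + 0) = 5 - (a² - 3*a) = 5 + (-a² + 3*a) = 5 - a² + 3*a)
-108*x(9) - 136 = -108*(5 - 1*9² + 3*9) - 136 = -108*(5 - 1*81 + 27) - 136 = -108*(5 - 81 + 27) - 136 = -108*(-49) - 136 = 5292 - 136 = 5156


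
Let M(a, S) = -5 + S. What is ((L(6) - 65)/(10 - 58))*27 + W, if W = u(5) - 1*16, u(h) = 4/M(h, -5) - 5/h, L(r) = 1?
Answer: 93/5 ≈ 18.600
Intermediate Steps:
u(h) = -2/5 - 5/h (u(h) = 4/(-5 - 5) - 5/h = 4/(-10) - 5/h = 4*(-1/10) - 5/h = -2/5 - 5/h)
W = -87/5 (W = (-2/5 - 5/5) - 1*16 = (-2/5 - 5*1/5) - 16 = (-2/5 - 1) - 16 = -7/5 - 16 = -87/5 ≈ -17.400)
((L(6) - 65)/(10 - 58))*27 + W = ((1 - 65)/(10 - 58))*27 - 87/5 = -64/(-48)*27 - 87/5 = -64*(-1/48)*27 - 87/5 = (4/3)*27 - 87/5 = 36 - 87/5 = 93/5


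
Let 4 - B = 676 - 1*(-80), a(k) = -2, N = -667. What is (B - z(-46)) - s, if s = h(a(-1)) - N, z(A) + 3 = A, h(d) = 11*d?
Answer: -1348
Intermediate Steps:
z(A) = -3 + A
B = -752 (B = 4 - (676 - 1*(-80)) = 4 - (676 + 80) = 4 - 1*756 = 4 - 756 = -752)
s = 645 (s = 11*(-2) - 1*(-667) = -22 + 667 = 645)
(B - z(-46)) - s = (-752 - (-3 - 46)) - 1*645 = (-752 - 1*(-49)) - 645 = (-752 + 49) - 645 = -703 - 645 = -1348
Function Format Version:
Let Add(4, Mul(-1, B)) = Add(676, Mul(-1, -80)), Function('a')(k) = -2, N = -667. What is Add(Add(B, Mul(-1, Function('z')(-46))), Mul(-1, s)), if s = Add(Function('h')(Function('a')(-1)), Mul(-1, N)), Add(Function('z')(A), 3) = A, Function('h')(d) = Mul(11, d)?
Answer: -1348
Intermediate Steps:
Function('z')(A) = Add(-3, A)
B = -752 (B = Add(4, Mul(-1, Add(676, Mul(-1, -80)))) = Add(4, Mul(-1, Add(676, 80))) = Add(4, Mul(-1, 756)) = Add(4, -756) = -752)
s = 645 (s = Add(Mul(11, -2), Mul(-1, -667)) = Add(-22, 667) = 645)
Add(Add(B, Mul(-1, Function('z')(-46))), Mul(-1, s)) = Add(Add(-752, Mul(-1, Add(-3, -46))), Mul(-1, 645)) = Add(Add(-752, Mul(-1, -49)), -645) = Add(Add(-752, 49), -645) = Add(-703, -645) = -1348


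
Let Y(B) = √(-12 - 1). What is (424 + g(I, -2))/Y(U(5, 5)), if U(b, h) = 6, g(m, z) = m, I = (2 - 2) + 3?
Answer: -427*I*√13/13 ≈ -118.43*I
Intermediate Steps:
I = 3 (I = 0 + 3 = 3)
Y(B) = I*√13 (Y(B) = √(-13) = I*√13)
(424 + g(I, -2))/Y(U(5, 5)) = (424 + 3)/((I*√13)) = 427*(-I*√13/13) = -427*I*√13/13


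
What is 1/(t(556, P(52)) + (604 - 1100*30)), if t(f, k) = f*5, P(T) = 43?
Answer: -1/29616 ≈ -3.3766e-5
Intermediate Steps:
t(f, k) = 5*f
1/(t(556, P(52)) + (604 - 1100*30)) = 1/(5*556 + (604 - 1100*30)) = 1/(2780 + (604 - 33000)) = 1/(2780 - 32396) = 1/(-29616) = -1/29616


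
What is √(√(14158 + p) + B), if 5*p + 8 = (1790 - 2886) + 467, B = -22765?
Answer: √(-569125 + 155*√365)/5 ≈ 150.49*I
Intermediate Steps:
p = -637/5 (p = -8/5 + ((1790 - 2886) + 467)/5 = -8/5 + (-1096 + 467)/5 = -8/5 + (⅕)*(-629) = -8/5 - 629/5 = -637/5 ≈ -127.40)
√(√(14158 + p) + B) = √(√(14158 - 637/5) - 22765) = √(√(70153/5) - 22765) = √(31*√365/5 - 22765) = √(-22765 + 31*√365/5)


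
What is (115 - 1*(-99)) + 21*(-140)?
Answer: -2726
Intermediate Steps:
(115 - 1*(-99)) + 21*(-140) = (115 + 99) - 2940 = 214 - 2940 = -2726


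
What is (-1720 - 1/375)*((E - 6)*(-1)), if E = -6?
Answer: -2580004/125 ≈ -20640.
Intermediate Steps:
(-1720 - 1/375)*((E - 6)*(-1)) = (-1720 - 1/375)*((-6 - 6)*(-1)) = (-1720 - 1*1/375)*(-12*(-1)) = (-1720 - 1/375)*12 = -645001/375*12 = -2580004/125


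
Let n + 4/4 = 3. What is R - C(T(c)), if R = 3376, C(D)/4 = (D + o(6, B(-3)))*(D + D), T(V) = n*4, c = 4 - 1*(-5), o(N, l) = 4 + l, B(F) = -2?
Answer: 2736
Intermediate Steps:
n = 2 (n = -1 + 3 = 2)
c = 9 (c = 4 + 5 = 9)
T(V) = 8 (T(V) = 2*4 = 8)
C(D) = 8*D*(2 + D) (C(D) = 4*((D + (4 - 2))*(D + D)) = 4*((D + 2)*(2*D)) = 4*((2 + D)*(2*D)) = 4*(2*D*(2 + D)) = 8*D*(2 + D))
R - C(T(c)) = 3376 - 8*8*(2 + 8) = 3376 - 8*8*10 = 3376 - 1*640 = 3376 - 640 = 2736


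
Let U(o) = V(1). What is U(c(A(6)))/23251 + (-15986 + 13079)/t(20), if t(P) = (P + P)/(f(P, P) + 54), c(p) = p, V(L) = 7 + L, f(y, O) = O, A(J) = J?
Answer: -2500854149/465020 ≈ -5378.0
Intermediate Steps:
U(o) = 8 (U(o) = 7 + 1 = 8)
t(P) = 2*P/(54 + P) (t(P) = (P + P)/(P + 54) = (2*P)/(54 + P) = 2*P/(54 + P))
U(c(A(6)))/23251 + (-15986 + 13079)/t(20) = 8/23251 + (-15986 + 13079)/((2*20/(54 + 20))) = 8*(1/23251) - 2907/(2*20/74) = 8/23251 - 2907/(2*20*(1/74)) = 8/23251 - 2907/20/37 = 8/23251 - 2907*37/20 = 8/23251 - 107559/20 = -2500854149/465020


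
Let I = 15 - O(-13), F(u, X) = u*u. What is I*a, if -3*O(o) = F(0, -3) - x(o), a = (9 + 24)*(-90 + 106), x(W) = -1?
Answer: 8096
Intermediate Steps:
F(u, X) = u²
a = 528 (a = 33*16 = 528)
O(o) = -⅓ (O(o) = -(0² - 1*(-1))/3 = -(0 + 1)/3 = -⅓*1 = -⅓)
I = 46/3 (I = 15 - 1*(-⅓) = 15 + ⅓ = 46/3 ≈ 15.333)
I*a = (46/3)*528 = 8096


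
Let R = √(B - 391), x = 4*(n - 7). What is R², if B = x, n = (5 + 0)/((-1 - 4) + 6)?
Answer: -399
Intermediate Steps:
n = 5 (n = 5/(-5 + 6) = 5/1 = 5*1 = 5)
x = -8 (x = 4*(5 - 7) = 4*(-2) = -8)
B = -8
R = I*√399 (R = √(-8 - 391) = √(-399) = I*√399 ≈ 19.975*I)
R² = (I*√399)² = -399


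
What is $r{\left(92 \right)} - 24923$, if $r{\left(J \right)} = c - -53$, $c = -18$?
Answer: $-24888$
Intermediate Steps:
$r{\left(J \right)} = 35$ ($r{\left(J \right)} = -18 - -53 = -18 + 53 = 35$)
$r{\left(92 \right)} - 24923 = 35 - 24923 = -24888$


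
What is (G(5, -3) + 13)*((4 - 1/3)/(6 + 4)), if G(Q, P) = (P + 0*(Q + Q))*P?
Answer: 121/15 ≈ 8.0667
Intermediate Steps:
G(Q, P) = P² (G(Q, P) = (P + 0*(2*Q))*P = (P + 0)*P = P*P = P²)
(G(5, -3) + 13)*((4 - 1/3)/(6 + 4)) = ((-3)² + 13)*((4 - 1/3)/(6 + 4)) = (9 + 13)*((4 - 1*⅓)/10) = 22*((4 - ⅓)*(⅒)) = 22*((11/3)*(⅒)) = 22*(11/30) = 121/15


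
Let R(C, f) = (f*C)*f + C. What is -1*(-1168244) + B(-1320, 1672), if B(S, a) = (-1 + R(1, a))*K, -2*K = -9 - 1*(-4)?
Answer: 8157204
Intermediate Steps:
R(C, f) = C + C*f² (R(C, f) = (C*f)*f + C = C*f² + C = C + C*f²)
K = 5/2 (K = -(-9 - 1*(-4))/2 = -(-9 + 4)/2 = -½*(-5) = 5/2 ≈ 2.5000)
B(S, a) = 5*a²/2 (B(S, a) = (-1 + 1*(1 + a²))*(5/2) = (-1 + (1 + a²))*(5/2) = a²*(5/2) = 5*a²/2)
-1*(-1168244) + B(-1320, 1672) = -1*(-1168244) + (5/2)*1672² = 1168244 + (5/2)*2795584 = 1168244 + 6988960 = 8157204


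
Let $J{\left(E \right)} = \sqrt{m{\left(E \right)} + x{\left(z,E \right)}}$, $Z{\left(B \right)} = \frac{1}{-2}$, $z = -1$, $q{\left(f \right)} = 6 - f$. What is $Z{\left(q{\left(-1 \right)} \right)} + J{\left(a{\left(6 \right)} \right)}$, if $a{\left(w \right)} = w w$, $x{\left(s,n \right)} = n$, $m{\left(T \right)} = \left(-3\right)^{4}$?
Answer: $- \frac{1}{2} + 3 \sqrt{13} \approx 10.317$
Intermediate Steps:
$m{\left(T \right)} = 81$
$Z{\left(B \right)} = - \frac{1}{2}$
$a{\left(w \right)} = w^{2}$
$J{\left(E \right)} = \sqrt{81 + E}$
$Z{\left(q{\left(-1 \right)} \right)} + J{\left(a{\left(6 \right)} \right)} = - \frac{1}{2} + \sqrt{81 + 6^{2}} = - \frac{1}{2} + \sqrt{81 + 36} = - \frac{1}{2} + \sqrt{117} = - \frac{1}{2} + 3 \sqrt{13}$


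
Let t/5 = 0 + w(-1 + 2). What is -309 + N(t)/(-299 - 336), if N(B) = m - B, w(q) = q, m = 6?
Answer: -196216/635 ≈ -309.00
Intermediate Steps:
t = 5 (t = 5*(0 + (-1 + 2)) = 5*(0 + 1) = 5*1 = 5)
N(B) = 6 - B
-309 + N(t)/(-299 - 336) = -309 + (6 - 1*5)/(-299 - 336) = -309 + (6 - 5)/(-635) = -309 + 1*(-1/635) = -309 - 1/635 = -196216/635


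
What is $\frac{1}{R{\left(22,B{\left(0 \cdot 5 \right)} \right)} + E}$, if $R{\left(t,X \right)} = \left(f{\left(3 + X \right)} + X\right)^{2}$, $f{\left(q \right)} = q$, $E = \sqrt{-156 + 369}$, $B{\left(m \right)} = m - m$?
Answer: $- \frac{3}{44} + \frac{\sqrt{213}}{132} \approx 0.042383$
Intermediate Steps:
$B{\left(m \right)} = 0$
$E = \sqrt{213} \approx 14.595$
$R{\left(t,X \right)} = \left(3 + 2 X\right)^{2}$ ($R{\left(t,X \right)} = \left(\left(3 + X\right) + X\right)^{2} = \left(3 + 2 X\right)^{2}$)
$\frac{1}{R{\left(22,B{\left(0 \cdot 5 \right)} \right)} + E} = \frac{1}{\left(3 + 2 \cdot 0\right)^{2} + \sqrt{213}} = \frac{1}{\left(3 + 0\right)^{2} + \sqrt{213}} = \frac{1}{3^{2} + \sqrt{213}} = \frac{1}{9 + \sqrt{213}}$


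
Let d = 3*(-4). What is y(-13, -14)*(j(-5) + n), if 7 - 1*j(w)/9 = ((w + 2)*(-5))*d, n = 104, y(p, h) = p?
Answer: -23231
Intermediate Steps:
d = -12
j(w) = -1017 - 540*w (j(w) = 63 - 9*(w + 2)*(-5)*(-12) = 63 - 9*(2 + w)*(-5)*(-12) = 63 - 9*(-10 - 5*w)*(-12) = 63 - 9*(120 + 60*w) = 63 + (-1080 - 540*w) = -1017 - 540*w)
y(-13, -14)*(j(-5) + n) = -13*((-1017 - 540*(-5)) + 104) = -13*((-1017 + 2700) + 104) = -13*(1683 + 104) = -13*1787 = -23231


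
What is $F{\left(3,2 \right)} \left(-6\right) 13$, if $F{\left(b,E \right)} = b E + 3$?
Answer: $-702$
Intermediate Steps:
$F{\left(b,E \right)} = 3 + E b$ ($F{\left(b,E \right)} = E b + 3 = 3 + E b$)
$F{\left(3,2 \right)} \left(-6\right) 13 = \left(3 + 2 \cdot 3\right) \left(-6\right) 13 = \left(3 + 6\right) \left(-6\right) 13 = 9 \left(-6\right) 13 = \left(-54\right) 13 = -702$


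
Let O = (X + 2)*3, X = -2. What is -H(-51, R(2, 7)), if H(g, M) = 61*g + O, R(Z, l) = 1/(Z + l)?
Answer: 3111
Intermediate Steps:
O = 0 (O = (-2 + 2)*3 = 0*3 = 0)
H(g, M) = 61*g (H(g, M) = 61*g + 0 = 61*g)
-H(-51, R(2, 7)) = -61*(-51) = -1*(-3111) = 3111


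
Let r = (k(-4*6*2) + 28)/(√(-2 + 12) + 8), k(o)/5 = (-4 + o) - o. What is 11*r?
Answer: 352/27 - 44*√10/27 ≈ 7.8837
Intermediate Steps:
k(o) = -20 (k(o) = 5*((-4 + o) - o) = 5*(-4) = -20)
r = 8/(8 + √10) (r = (-20 + 28)/(√(-2 + 12) + 8) = 8/(√10 + 8) = 8/(8 + √10) ≈ 0.71670)
11*r = 11*(32/27 - 4*√10/27) = 352/27 - 44*√10/27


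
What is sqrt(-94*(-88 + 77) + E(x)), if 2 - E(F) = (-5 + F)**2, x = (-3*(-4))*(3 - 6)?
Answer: I*sqrt(645) ≈ 25.397*I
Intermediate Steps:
x = -36 (x = 12*(-3) = -36)
E(F) = 2 - (-5 + F)**2
sqrt(-94*(-88 + 77) + E(x)) = sqrt(-94*(-88 + 77) + (2 - (-5 - 36)**2)) = sqrt(-94*(-11) + (2 - 1*(-41)**2)) = sqrt(1034 + (2 - 1*1681)) = sqrt(1034 + (2 - 1681)) = sqrt(1034 - 1679) = sqrt(-645) = I*sqrt(645)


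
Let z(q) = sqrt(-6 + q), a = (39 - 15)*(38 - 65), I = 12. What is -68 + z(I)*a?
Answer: -68 - 648*sqrt(6) ≈ -1655.3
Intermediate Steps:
a = -648 (a = 24*(-27) = -648)
-68 + z(I)*a = -68 + sqrt(-6 + 12)*(-648) = -68 + sqrt(6)*(-648) = -68 - 648*sqrt(6)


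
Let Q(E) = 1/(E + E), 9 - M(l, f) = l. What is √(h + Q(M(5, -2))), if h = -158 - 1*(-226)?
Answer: √1090/4 ≈ 8.2538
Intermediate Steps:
M(l, f) = 9 - l
h = 68 (h = -158 + 226 = 68)
Q(E) = 1/(2*E)
√(h + Q(M(5, -2))) = √(68 + 1/(2*(9 - 1*5))) = √(68 + 1/(2*(9 - 5))) = √(68 + (½)/4) = √(68 + (½)*(¼)) = √(68 + ⅛) = √(545/8) = √1090/4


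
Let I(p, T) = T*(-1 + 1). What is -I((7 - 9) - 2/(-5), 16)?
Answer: 0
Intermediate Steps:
I(p, T) = 0 (I(p, T) = T*0 = 0)
-I((7 - 9) - 2/(-5), 16) = -1*0 = 0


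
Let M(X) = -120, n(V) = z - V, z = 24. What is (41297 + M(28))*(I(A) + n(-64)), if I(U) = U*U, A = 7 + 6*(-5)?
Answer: 25406209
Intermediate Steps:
n(V) = 24 - V
A = -23 (A = 7 - 30 = -23)
I(U) = U²
(41297 + M(28))*(I(A) + n(-64)) = (41297 - 120)*((-23)² + (24 - 1*(-64))) = 41177*(529 + (24 + 64)) = 41177*(529 + 88) = 41177*617 = 25406209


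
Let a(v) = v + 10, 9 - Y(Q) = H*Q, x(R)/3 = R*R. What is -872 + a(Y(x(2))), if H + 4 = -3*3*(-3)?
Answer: -1129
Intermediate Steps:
x(R) = 3*R² (x(R) = 3*(R*R) = 3*R²)
H = 23 (H = -4 - 3*3*(-3) = -4 - 9*(-3) = -4 + 27 = 23)
Y(Q) = 9 - 23*Q
a(v) = 10 + v
-872 + a(Y(x(2))) = -872 + (10 + (9 - 69*2²)) = -872 + (10 + (9 - 69*4)) = -872 + (10 + (9 - 23*12)) = -872 + (10 + (9 - 276)) = -872 + (10 - 267) = -872 - 257 = -1129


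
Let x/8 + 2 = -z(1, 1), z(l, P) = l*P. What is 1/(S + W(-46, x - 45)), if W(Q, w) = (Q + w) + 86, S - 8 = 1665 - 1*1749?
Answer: -1/105 ≈ -0.0095238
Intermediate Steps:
z(l, P) = P*l
S = -76 (S = 8 + (1665 - 1*1749) = 8 + (1665 - 1749) = 8 - 84 = -76)
x = -24 (x = -16 + 8*(-1) = -16 - 8 = -24)
W(Q, w) = 86 + Q + w
1/(S + W(-46, x - 45)) = 1/(-76 + (86 - 46 + (-24 - 45))) = 1/(-76 + (86 - 46 - 69)) = 1/(-76 - 29) = 1/(-105) = -1/105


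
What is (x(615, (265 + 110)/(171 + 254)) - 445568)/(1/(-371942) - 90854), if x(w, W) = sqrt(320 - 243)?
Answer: 165725453056/33792418469 - 371942*sqrt(77)/33792418469 ≈ 4.9041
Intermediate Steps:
x(w, W) = sqrt(77)
(x(615, (265 + 110)/(171 + 254)) - 445568)/(1/(-371942) - 90854) = (sqrt(77) - 445568)/(1/(-371942) - 90854) = (-445568 + sqrt(77))/(-1/371942 - 90854) = (-445568 + sqrt(77))/(-33792418469/371942) = (-445568 + sqrt(77))*(-371942/33792418469) = 165725453056/33792418469 - 371942*sqrt(77)/33792418469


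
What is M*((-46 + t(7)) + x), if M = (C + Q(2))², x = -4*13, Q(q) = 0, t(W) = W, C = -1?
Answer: -91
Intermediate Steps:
x = -52
M = 1 (M = (-1 + 0)² = (-1)² = 1)
M*((-46 + t(7)) + x) = 1*((-46 + 7) - 52) = 1*(-39 - 52) = 1*(-91) = -91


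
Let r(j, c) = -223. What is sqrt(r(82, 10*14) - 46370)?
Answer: 3*I*sqrt(5177) ≈ 215.85*I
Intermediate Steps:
sqrt(r(82, 10*14) - 46370) = sqrt(-223 - 46370) = sqrt(-46593) = 3*I*sqrt(5177)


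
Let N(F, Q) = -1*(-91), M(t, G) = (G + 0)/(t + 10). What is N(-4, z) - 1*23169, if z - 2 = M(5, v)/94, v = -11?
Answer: -23078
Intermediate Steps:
M(t, G) = G/(10 + t)
z = 2809/1410 (z = 2 - 11/(10 + 5)/94 = 2 - 11/15*(1/94) = 2 - 11*1/15*(1/94) = 2 - 11/15*1/94 = 2 - 11/1410 = 2809/1410 ≈ 1.9922)
N(F, Q) = 91
N(-4, z) - 1*23169 = 91 - 1*23169 = 91 - 23169 = -23078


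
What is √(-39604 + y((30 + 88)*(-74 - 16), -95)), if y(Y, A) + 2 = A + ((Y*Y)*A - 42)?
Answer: I*√10714557743 ≈ 1.0351e+5*I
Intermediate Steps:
y(Y, A) = -44 + A + A*Y² (y(Y, A) = -2 + (A + ((Y*Y)*A - 42)) = -2 + (A + (Y²*A - 42)) = -2 + (A + (A*Y² - 42)) = -2 + (A + (-42 + A*Y²)) = -2 + (-42 + A + A*Y²) = -44 + A + A*Y²)
√(-39604 + y((30 + 88)*(-74 - 16), -95)) = √(-39604 + (-44 - 95 - 95*(-74 - 16)²*(30 + 88)²)) = √(-39604 + (-44 - 95 - 95*(118*(-90))²)) = √(-39604 + (-44 - 95 - 95*(-10620)²)) = √(-39604 + (-44 - 95 - 95*112784400)) = √(-39604 + (-44 - 95 - 10714518000)) = √(-39604 - 10714518139) = √(-10714557743) = I*√10714557743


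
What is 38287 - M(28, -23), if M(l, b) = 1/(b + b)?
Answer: 1761203/46 ≈ 38287.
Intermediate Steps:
M(l, b) = 1/(2*b)
38287 - M(28, -23) = 38287 - 1/(2*(-23)) = 38287 - (-1)/(2*23) = 38287 - 1*(-1/46) = 38287 + 1/46 = 1761203/46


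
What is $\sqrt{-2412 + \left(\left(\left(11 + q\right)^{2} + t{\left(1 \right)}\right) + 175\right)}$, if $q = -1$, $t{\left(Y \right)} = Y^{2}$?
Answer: $2 i \sqrt{534} \approx 46.217 i$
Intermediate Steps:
$\sqrt{-2412 + \left(\left(\left(11 + q\right)^{2} + t{\left(1 \right)}\right) + 175\right)} = \sqrt{-2412 + \left(\left(\left(11 - 1\right)^{2} + 1^{2}\right) + 175\right)} = \sqrt{-2412 + \left(\left(10^{2} + 1\right) + 175\right)} = \sqrt{-2412 + \left(\left(100 + 1\right) + 175\right)} = \sqrt{-2412 + \left(101 + 175\right)} = \sqrt{-2412 + 276} = \sqrt{-2136} = 2 i \sqrt{534}$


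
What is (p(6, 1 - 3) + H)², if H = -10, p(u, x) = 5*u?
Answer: 400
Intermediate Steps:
(p(6, 1 - 3) + H)² = (5*6 - 10)² = (30 - 10)² = 20² = 400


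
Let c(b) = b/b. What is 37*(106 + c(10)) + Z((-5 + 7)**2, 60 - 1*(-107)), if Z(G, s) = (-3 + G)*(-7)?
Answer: 3952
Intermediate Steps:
c(b) = 1
Z(G, s) = 21 - 7*G
37*(106 + c(10)) + Z((-5 + 7)**2, 60 - 1*(-107)) = 37*(106 + 1) + (21 - 7*(-5 + 7)**2) = 37*107 + (21 - 7*2**2) = 3959 + (21 - 7*4) = 3959 + (21 - 28) = 3959 - 7 = 3952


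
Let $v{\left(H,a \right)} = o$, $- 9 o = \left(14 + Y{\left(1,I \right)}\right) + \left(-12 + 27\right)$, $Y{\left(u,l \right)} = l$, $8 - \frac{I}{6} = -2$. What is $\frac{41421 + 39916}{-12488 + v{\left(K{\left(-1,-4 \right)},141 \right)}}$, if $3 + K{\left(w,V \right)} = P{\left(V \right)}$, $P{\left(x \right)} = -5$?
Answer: $- \frac{732033}{112481} \approx -6.5081$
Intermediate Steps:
$I = 60$ ($I = 48 - -12 = 48 + 12 = 60$)
$K{\left(w,V \right)} = -8$ ($K{\left(w,V \right)} = -3 - 5 = -8$)
$o = - \frac{89}{9}$ ($o = - \frac{\left(14 + 60\right) + \left(-12 + 27\right)}{9} = - \frac{74 + 15}{9} = \left(- \frac{1}{9}\right) 89 = - \frac{89}{9} \approx -9.8889$)
$v{\left(H,a \right)} = - \frac{89}{9}$
$\frac{41421 + 39916}{-12488 + v{\left(K{\left(-1,-4 \right)},141 \right)}} = \frac{41421 + 39916}{-12488 - \frac{89}{9}} = \frac{81337}{- \frac{112481}{9}} = 81337 \left(- \frac{9}{112481}\right) = - \frac{732033}{112481}$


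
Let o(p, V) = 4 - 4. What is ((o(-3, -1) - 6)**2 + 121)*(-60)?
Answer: -9420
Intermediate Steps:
o(p, V) = 0
((o(-3, -1) - 6)**2 + 121)*(-60) = ((0 - 6)**2 + 121)*(-60) = ((-6)**2 + 121)*(-60) = (36 + 121)*(-60) = 157*(-60) = -9420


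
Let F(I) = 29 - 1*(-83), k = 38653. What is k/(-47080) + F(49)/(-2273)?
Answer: -93131229/107012840 ≈ -0.87028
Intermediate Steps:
F(I) = 112 (F(I) = 29 + 83 = 112)
k/(-47080) + F(49)/(-2273) = 38653/(-47080) + 112/(-2273) = 38653*(-1/47080) + 112*(-1/2273) = -38653/47080 - 112/2273 = -93131229/107012840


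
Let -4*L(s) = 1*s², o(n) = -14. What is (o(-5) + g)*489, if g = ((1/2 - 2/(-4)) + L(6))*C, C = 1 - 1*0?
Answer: -10758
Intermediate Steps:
L(s) = -s²/4
C = 1 (C = 1 + 0 = 1)
g = -8 (g = ((1/2 - 2/(-4)) - ¼*6²)*1 = ((1*(½) - 2*(-¼)) - ¼*36)*1 = ((½ + ½) - 9)*1 = (1 - 9)*1 = -8*1 = -8)
(o(-5) + g)*489 = (-14 - 8)*489 = -22*489 = -10758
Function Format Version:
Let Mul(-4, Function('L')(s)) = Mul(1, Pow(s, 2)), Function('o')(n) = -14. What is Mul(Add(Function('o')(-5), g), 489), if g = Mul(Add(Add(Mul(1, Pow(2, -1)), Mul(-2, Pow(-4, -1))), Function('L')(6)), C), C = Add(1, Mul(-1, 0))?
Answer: -10758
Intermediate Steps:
Function('L')(s) = Mul(Rational(-1, 4), Pow(s, 2)) (Function('L')(s) = Mul(Rational(-1, 4), Mul(1, Pow(s, 2))) = Mul(Rational(-1, 4), Pow(s, 2)))
C = 1 (C = Add(1, 0) = 1)
g = -8 (g = Mul(Add(Add(Mul(1, Pow(2, -1)), Mul(-2, Pow(-4, -1))), Mul(Rational(-1, 4), Pow(6, 2))), 1) = Mul(Add(Add(Mul(1, Rational(1, 2)), Mul(-2, Rational(-1, 4))), Mul(Rational(-1, 4), 36)), 1) = Mul(Add(Add(Rational(1, 2), Rational(1, 2)), -9), 1) = Mul(Add(1, -9), 1) = Mul(-8, 1) = -8)
Mul(Add(Function('o')(-5), g), 489) = Mul(Add(-14, -8), 489) = Mul(-22, 489) = -10758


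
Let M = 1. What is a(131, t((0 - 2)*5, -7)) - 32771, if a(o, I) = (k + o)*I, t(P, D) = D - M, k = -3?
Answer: -33795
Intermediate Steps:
t(P, D) = -1 + D (t(P, D) = D - 1*1 = D - 1 = -1 + D)
a(o, I) = I*(-3 + o) (a(o, I) = (-3 + o)*I = I*(-3 + o))
a(131, t((0 - 2)*5, -7)) - 32771 = (-1 - 7)*(-3 + 131) - 32771 = -8*128 - 32771 = -1024 - 32771 = -33795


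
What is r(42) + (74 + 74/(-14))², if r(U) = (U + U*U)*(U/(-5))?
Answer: -2559943/245 ≈ -10449.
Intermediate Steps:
r(U) = -U*(U + U²)/5 (r(U) = (U + U²)*(U*(-⅕)) = (U + U²)*(-U/5) = -U*(U + U²)/5)
r(42) + (74 + 74/(-14))² = (⅕)*42²*(-1 - 1*42) + (74 + 74/(-14))² = (⅕)*1764*(-1 - 42) + (74 + 74*(-1/14))² = (⅕)*1764*(-43) + (74 - 37/7)² = -75852/5 + (481/7)² = -75852/5 + 231361/49 = -2559943/245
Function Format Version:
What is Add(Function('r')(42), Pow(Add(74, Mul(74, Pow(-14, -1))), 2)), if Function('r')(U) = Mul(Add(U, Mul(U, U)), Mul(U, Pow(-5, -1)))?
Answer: Rational(-2559943, 245) ≈ -10449.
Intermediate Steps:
Function('r')(U) = Mul(Rational(-1, 5), U, Add(U, Pow(U, 2))) (Function('r')(U) = Mul(Add(U, Pow(U, 2)), Mul(U, Rational(-1, 5))) = Mul(Add(U, Pow(U, 2)), Mul(Rational(-1, 5), U)) = Mul(Rational(-1, 5), U, Add(U, Pow(U, 2))))
Add(Function('r')(42), Pow(Add(74, Mul(74, Pow(-14, -1))), 2)) = Add(Mul(Rational(1, 5), Pow(42, 2), Add(-1, Mul(-1, 42))), Pow(Add(74, Mul(74, Pow(-14, -1))), 2)) = Add(Mul(Rational(1, 5), 1764, Add(-1, -42)), Pow(Add(74, Mul(74, Rational(-1, 14))), 2)) = Add(Mul(Rational(1, 5), 1764, -43), Pow(Add(74, Rational(-37, 7)), 2)) = Add(Rational(-75852, 5), Pow(Rational(481, 7), 2)) = Add(Rational(-75852, 5), Rational(231361, 49)) = Rational(-2559943, 245)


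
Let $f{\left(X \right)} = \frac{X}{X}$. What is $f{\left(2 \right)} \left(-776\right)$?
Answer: $-776$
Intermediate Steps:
$f{\left(X \right)} = 1$
$f{\left(2 \right)} \left(-776\right) = 1 \left(-776\right) = -776$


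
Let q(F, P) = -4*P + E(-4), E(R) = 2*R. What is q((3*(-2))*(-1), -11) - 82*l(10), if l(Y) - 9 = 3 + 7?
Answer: -1522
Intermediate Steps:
q(F, P) = -8 - 4*P (q(F, P) = -4*P + 2*(-4) = -4*P - 8 = -8 - 4*P)
l(Y) = 19 (l(Y) = 9 + (3 + 7) = 9 + 10 = 19)
q((3*(-2))*(-1), -11) - 82*l(10) = (-8 - 4*(-11)) - 82*19 = (-8 + 44) - 1558 = 36 - 1558 = -1522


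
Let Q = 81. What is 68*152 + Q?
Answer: 10417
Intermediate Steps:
68*152 + Q = 68*152 + 81 = 10336 + 81 = 10417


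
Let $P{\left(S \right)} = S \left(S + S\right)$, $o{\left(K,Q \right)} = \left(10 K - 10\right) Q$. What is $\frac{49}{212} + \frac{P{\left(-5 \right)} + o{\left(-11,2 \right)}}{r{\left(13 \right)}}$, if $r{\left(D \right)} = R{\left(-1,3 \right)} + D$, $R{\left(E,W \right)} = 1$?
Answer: $- \frac{19797}{1484} \approx -13.34$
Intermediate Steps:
$o{\left(K,Q \right)} = Q \left(-10 + 10 K\right)$ ($o{\left(K,Q \right)} = \left(-10 + 10 K\right) Q = Q \left(-10 + 10 K\right)$)
$P{\left(S \right)} = 2 S^{2}$ ($P{\left(S \right)} = S 2 S = 2 S^{2}$)
$r{\left(D \right)} = 1 + D$
$\frac{49}{212} + \frac{P{\left(-5 \right)} + o{\left(-11,2 \right)}}{r{\left(13 \right)}} = \frac{49}{212} + \frac{2 \left(-5\right)^{2} + 10 \cdot 2 \left(-1 - 11\right)}{1 + 13} = 49 \cdot \frac{1}{212} + \frac{2 \cdot 25 + 10 \cdot 2 \left(-12\right)}{14} = \frac{49}{212} + \left(50 - 240\right) \frac{1}{14} = \frac{49}{212} - \frac{95}{7} = - \frac{19797}{1484}$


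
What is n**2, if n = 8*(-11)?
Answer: 7744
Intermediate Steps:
n = -88
n**2 = (-88)**2 = 7744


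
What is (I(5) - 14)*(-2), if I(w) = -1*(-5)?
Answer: 18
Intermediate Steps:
I(w) = 5
(I(5) - 14)*(-2) = (5 - 14)*(-2) = -9*(-2) = 18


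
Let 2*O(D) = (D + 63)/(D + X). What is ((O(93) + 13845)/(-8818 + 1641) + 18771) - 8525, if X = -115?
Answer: 808738706/78947 ≈ 10244.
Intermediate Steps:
O(D) = (63 + D)/(2*(-115 + D)) (O(D) = ((D + 63)/(D - 115))/2 = ((63 + D)/(-115 + D))/2 = (63 + D)/(2*(-115 + D)))
((O(93) + 13845)/(-8818 + 1641) + 18771) - 8525 = (((63 + 93)/(2*(-115 + 93)) + 13845)/(-8818 + 1641) + 18771) - 8525 = (((½)*156/(-22) + 13845)/(-7177) + 18771) - 8525 = (((½)*(-1/22)*156 + 13845)*(-1/7177) + 18771) - 8525 = ((-39/11 + 13845)*(-1/7177) + 18771) - 8525 = ((152256/11)*(-1/7177) + 18771) - 8525 = (-152256/78947 + 18771) - 8525 = 1481761881/78947 - 8525 = 808738706/78947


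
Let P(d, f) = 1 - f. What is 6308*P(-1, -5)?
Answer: 37848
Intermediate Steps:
6308*P(-1, -5) = 6308*(1 - 1*(-5)) = 6308*(1 + 5) = 6308*6 = 37848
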